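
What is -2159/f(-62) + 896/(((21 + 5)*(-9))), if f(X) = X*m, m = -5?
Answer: -391483/36270 ≈ -10.794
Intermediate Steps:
f(X) = -5*X (f(X) = X*(-5) = -5*X)
-2159/f(-62) + 896/(((21 + 5)*(-9))) = -2159/((-5*(-62))) + 896/(((21 + 5)*(-9))) = -2159/310 + 896/((26*(-9))) = -2159*1/310 + 896/(-234) = -2159/310 + 896*(-1/234) = -2159/310 - 448/117 = -391483/36270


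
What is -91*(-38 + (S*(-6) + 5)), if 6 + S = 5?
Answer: 2457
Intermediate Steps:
S = -1 (S = -6 + 5 = -1)
-91*(-38 + (S*(-6) + 5)) = -91*(-38 + (-1*(-6) + 5)) = -91*(-38 + (6 + 5)) = -91*(-38 + 11) = -91*(-27) = 2457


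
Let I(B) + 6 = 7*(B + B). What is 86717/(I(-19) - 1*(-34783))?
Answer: 86717/34511 ≈ 2.5127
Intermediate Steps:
I(B) = -6 + 14*B (I(B) = -6 + 7*(B + B) = -6 + 7*(2*B) = -6 + 14*B)
86717/(I(-19) - 1*(-34783)) = 86717/((-6 + 14*(-19)) - 1*(-34783)) = 86717/((-6 - 266) + 34783) = 86717/(-272 + 34783) = 86717/34511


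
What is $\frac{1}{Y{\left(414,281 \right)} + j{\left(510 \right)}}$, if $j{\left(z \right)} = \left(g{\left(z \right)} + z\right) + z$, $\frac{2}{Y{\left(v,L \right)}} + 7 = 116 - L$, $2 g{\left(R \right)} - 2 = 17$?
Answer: $\frac{43}{44268} \approx 0.00097136$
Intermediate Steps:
$g{\left(R \right)} = \frac{19}{2}$ ($g{\left(R \right)} = 1 + \frac{1}{2} \cdot 17 = 1 + \frac{17}{2} = \frac{19}{2}$)
$Y{\left(v,L \right)} = \frac{2}{109 - L}$ ($Y{\left(v,L \right)} = \frac{2}{-7 - \left(-116 + L\right)} = \frac{2}{109 - L}$)
$j{\left(z \right)} = \frac{19}{2} + 2 z$ ($j{\left(z \right)} = \left(\frac{19}{2} + z\right) + z = \frac{19}{2} + 2 z$)
$\frac{1}{Y{\left(414,281 \right)} + j{\left(510 \right)}} = \frac{1}{- \frac{2}{-109 + 281} + \left(\frac{19}{2} + 2 \cdot 510\right)} = \frac{1}{- \frac{2}{172} + \left(\frac{19}{2} + 1020\right)} = \frac{1}{\left(-2\right) \frac{1}{172} + \frac{2059}{2}} = \frac{1}{- \frac{1}{86} + \frac{2059}{2}} = \frac{1}{\frac{44268}{43}} = \frac{43}{44268}$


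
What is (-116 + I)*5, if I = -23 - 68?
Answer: -1035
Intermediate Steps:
I = -91
(-116 + I)*5 = (-116 - 91)*5 = -207*5 = -1035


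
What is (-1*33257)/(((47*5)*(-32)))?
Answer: 33257/7520 ≈ 4.4225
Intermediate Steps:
(-1*33257)/(((47*5)*(-32))) = -33257/(235*(-32)) = -33257/(-7520) = -33257*(-1/7520) = 33257/7520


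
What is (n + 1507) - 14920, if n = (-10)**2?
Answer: -13313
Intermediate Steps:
n = 100
(n + 1507) - 14920 = (100 + 1507) - 14920 = 1607 - 14920 = -13313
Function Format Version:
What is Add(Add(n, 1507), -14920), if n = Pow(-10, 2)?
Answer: -13313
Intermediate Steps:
n = 100
Add(Add(n, 1507), -14920) = Add(Add(100, 1507), -14920) = Add(1607, -14920) = -13313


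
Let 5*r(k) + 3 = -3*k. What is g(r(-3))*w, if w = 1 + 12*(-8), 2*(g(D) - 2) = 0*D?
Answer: -190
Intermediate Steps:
r(k) = -⅗ - 3*k/5 (r(k) = -⅗ + (-3*k)/5 = -⅗ - 3*k/5)
g(D) = 2 (g(D) = 2 + (0*D)/2 = 2 + (½)*0 = 2 + 0 = 2)
w = -95 (w = 1 - 96 = -95)
g(r(-3))*w = 2*(-95) = -190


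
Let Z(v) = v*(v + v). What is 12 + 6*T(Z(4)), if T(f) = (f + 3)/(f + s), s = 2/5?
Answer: 499/27 ≈ 18.481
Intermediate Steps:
Z(v) = 2*v² (Z(v) = v*(2*v) = 2*v²)
s = ⅖ (s = 2*(⅕) = ⅖ ≈ 0.40000)
T(f) = (3 + f)/(⅖ + f) (T(f) = (f + 3)/(f + ⅖) = (3 + f)/(⅖ + f))
12 + 6*T(Z(4)) = 12 + 6*(5*(3 + 2*4²)/(2 + 5*(2*4²))) = 12 + 6*(5*(3 + 2*16)/(2 + 5*(2*16))) = 12 + 6*(5*(3 + 32)/(2 + 5*32)) = 12 + 6*(5*35/(2 + 160)) = 12 + 6*(5*35/162) = 12 + 6*(5*(1/162)*35) = 12 + 6*(175/162) = 12 + 175/27 = 499/27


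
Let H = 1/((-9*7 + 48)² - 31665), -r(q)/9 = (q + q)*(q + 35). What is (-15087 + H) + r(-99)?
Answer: -4060004401/31440 ≈ -1.2914e+5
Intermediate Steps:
r(q) = -18*q*(35 + q) (r(q) = -9*(q + q)*(q + 35) = -9*2*q*(35 + q) = -18*q*(35 + q))
H = -1/31440 (H = 1/((-63 + 48)² - 31665) = 1/((-15)² - 31665) = 1/(225 - 31665) = 1/(-31440) = -1/31440 ≈ -3.1807e-5)
(-15087 + H) + r(-99) = (-15087 - 1/31440) - 18*(-99)*(35 - 99) = -474335281/31440 - 18*(-99)*(-64) = -474335281/31440 - 114048 = -4060004401/31440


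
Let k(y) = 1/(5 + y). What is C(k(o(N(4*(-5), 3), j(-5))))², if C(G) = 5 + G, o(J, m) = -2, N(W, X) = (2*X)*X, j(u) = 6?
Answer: 256/9 ≈ 28.444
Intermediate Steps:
N(W, X) = 2*X²
C(k(o(N(4*(-5), 3), j(-5))))² = (5 + 1/(5 - 2))² = (5 + 1/3)² = (5 + ⅓)² = (16/3)² = 256/9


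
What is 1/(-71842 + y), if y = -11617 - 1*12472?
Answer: -1/95931 ≈ -1.0424e-5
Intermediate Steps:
y = -24089 (y = -11617 - 12472 = -24089)
1/(-71842 + y) = 1/(-71842 - 24089) = 1/(-95931) = -1/95931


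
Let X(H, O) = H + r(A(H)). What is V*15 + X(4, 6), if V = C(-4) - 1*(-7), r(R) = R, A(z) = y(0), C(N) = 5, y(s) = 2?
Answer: 186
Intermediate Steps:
A(z) = 2
X(H, O) = 2 + H (X(H, O) = H + 2 = 2 + H)
V = 12 (V = 5 - 1*(-7) = 5 + 7 = 12)
V*15 + X(4, 6) = 12*15 + (2 + 4) = 180 + 6 = 186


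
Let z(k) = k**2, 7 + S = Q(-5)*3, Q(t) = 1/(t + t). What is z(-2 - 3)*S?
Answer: -365/2 ≈ -182.50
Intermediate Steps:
Q(t) = 1/(2*t)
S = -73/10 (S = -7 + ((1/2)/(-5))*3 = -7 + ((1/2)*(-1/5))*3 = -7 - 1/10*3 = -7 - 3/10 = -73/10 ≈ -7.3000)
z(-2 - 3)*S = (-2 - 3)**2*(-73/10) = (-5)**2*(-73/10) = 25*(-73/10) = -365/2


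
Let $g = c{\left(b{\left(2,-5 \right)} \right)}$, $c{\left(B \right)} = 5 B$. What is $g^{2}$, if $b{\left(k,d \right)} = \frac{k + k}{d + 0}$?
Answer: $16$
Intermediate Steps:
$b{\left(k,d \right)} = \frac{2 k}{d}$
$g = -4$ ($g = 5 \cdot 2 \cdot 2 \frac{1}{-5} = 5 \cdot 2 \cdot 2 \left(- \frac{1}{5}\right) = 5 \left(- \frac{4}{5}\right) = -4$)
$g^{2} = \left(-4\right)^{2} = 16$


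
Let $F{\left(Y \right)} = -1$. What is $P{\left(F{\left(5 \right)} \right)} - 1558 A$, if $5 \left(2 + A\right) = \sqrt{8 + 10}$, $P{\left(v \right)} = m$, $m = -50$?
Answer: $3066 - \frac{4674 \sqrt{2}}{5} \approx 1744.0$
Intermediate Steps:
$P{\left(v \right)} = -50$
$A = -2 + \frac{3 \sqrt{2}}{5}$ ($A = -2 + \frac{\sqrt{8 + 10}}{5} = -2 + \frac{\sqrt{18}}{5} = -2 + \frac{3 \sqrt{2}}{5} \approx -1.1515$)
$P{\left(F{\left(5 \right)} \right)} - 1558 A = -50 - 1558 \left(-2 + \frac{3 \sqrt{2}}{5}\right) = -50 + \left(3116 - \frac{4674 \sqrt{2}}{5}\right) = 3066 - \frac{4674 \sqrt{2}}{5}$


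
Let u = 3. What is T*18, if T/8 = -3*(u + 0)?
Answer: -1296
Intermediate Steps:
T = -72 (T = 8*(-3*(3 + 0)) = 8*(-3*3) = 8*(-9) = -72)
T*18 = -72*18 = -1296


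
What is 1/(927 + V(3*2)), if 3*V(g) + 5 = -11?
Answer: 3/2765 ≈ 0.0010850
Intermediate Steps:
V(g) = -16/3 (V(g) = -5/3 + (1/3)*(-11) = -5/3 - 11/3 = -16/3)
1/(927 + V(3*2)) = 1/(927 - 16/3) = 1/(2765/3) = 3/2765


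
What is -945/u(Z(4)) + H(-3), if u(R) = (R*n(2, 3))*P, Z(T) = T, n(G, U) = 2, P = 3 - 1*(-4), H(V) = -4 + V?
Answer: -191/8 ≈ -23.875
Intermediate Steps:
P = 7 (P = 3 + 4 = 7)
u(R) = 14*R (u(R) = (R*2)*7 = (2*R)*7 = 14*R)
-945/u(Z(4)) + H(-3) = -945/(14*4) + (-4 - 3) = -945/56 - 7 = -45*3/8 - 7 = -135/8 - 7 = -191/8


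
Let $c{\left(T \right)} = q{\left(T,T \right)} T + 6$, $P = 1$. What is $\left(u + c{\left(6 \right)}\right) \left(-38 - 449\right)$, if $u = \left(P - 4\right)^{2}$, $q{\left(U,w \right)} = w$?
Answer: $-24837$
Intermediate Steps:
$c{\left(T \right)} = 6 + T^{2}$ ($c{\left(T \right)} = T T + 6 = T^{2} + 6 = 6 + T^{2}$)
$u = 9$ ($u = \left(1 - 4\right)^{2} = \left(-3\right)^{2} = 9$)
$\left(u + c{\left(6 \right)}\right) \left(-38 - 449\right) = \left(9 + \left(6 + 6^{2}\right)\right) \left(-38 - 449\right) = \left(9 + \left(6 + 36\right)\right) \left(-38 - 449\right) = \left(9 + 42\right) \left(-487\right) = 51 \left(-487\right) = -24837$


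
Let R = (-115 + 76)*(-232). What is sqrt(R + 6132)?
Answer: 2*sqrt(3795) ≈ 123.21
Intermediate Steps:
R = 9048 (R = -39*(-232) = 9048)
sqrt(R + 6132) = sqrt(9048 + 6132) = sqrt(15180) = 2*sqrt(3795)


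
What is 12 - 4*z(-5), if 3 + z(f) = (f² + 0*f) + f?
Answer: -56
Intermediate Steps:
z(f) = -3 + f + f² (z(f) = -3 + ((f² + 0*f) + f) = -3 + ((f² + 0) + f) = -3 + (f² + f) = -3 + (f + f²) = -3 + f + f²)
12 - 4*z(-5) = 12 - 4*(-3 - 5 + (-5)²) = 12 - 4*(-3 - 5 + 25) = 12 - 4*17 = 12 - 68 = -56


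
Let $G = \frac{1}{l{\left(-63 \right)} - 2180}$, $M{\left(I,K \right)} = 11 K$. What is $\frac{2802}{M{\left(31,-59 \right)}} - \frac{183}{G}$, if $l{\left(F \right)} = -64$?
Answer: $\frac{266510346}{649} \approx 4.1065 \cdot 10^{5}$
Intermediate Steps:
$G = - \frac{1}{2244}$ ($G = \frac{1}{-64 - 2180} = \frac{1}{-2244} = - \frac{1}{2244} \approx -0.00044563$)
$\frac{2802}{M{\left(31,-59 \right)}} - \frac{183}{G} = \frac{2802}{11 \left(-59\right)} - \frac{183}{- \frac{1}{2244}} = \frac{2802}{-649} - -410652 = 2802 \left(- \frac{1}{649}\right) + 410652 = - \frac{2802}{649} + 410652 = \frac{266510346}{649}$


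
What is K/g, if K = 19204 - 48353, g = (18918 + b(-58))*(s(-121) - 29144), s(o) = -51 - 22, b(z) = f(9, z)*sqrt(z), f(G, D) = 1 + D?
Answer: 30635599/581222166279 + 553831*I*sqrt(58)/3487332997674 ≈ 5.2709e-5 + 1.2095e-6*I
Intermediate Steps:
b(z) = sqrt(z)*(1 + z) (b(z) = (1 + z)*sqrt(z) = sqrt(z)*(1 + z))
s(o) = -73
g = -552727206 + 1665369*I*sqrt(58) (g = (18918 + sqrt(-58)*(1 - 58))*(-73 - 29144) = (18918 + (I*sqrt(58))*(-57))*(-29217) = (18918 - 57*I*sqrt(58))*(-29217) = -552727206 + 1665369*I*sqrt(58) ≈ -5.5273e+8 + 1.2683e+7*I)
K = -29149
K/g = -29149/(-552727206 + 1665369*I*sqrt(58))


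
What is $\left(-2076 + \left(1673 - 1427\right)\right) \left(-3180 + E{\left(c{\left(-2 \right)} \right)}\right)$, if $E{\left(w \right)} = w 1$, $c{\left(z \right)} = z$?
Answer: $5823060$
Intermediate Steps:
$E{\left(w \right)} = w$
$\left(-2076 + \left(1673 - 1427\right)\right) \left(-3180 + E{\left(c{\left(-2 \right)} \right)}\right) = \left(-2076 + \left(1673 - 1427\right)\right) \left(-3180 - 2\right) = \left(-2076 + \left(1673 - 1427\right)\right) \left(-3182\right) = \left(-2076 + 246\right) \left(-3182\right) = \left(-1830\right) \left(-3182\right) = 5823060$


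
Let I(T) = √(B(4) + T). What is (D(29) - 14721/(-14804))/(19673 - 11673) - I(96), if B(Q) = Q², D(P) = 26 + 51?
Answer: 1154629/118432000 - 4*√7 ≈ -10.573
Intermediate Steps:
D(P) = 77
I(T) = √(16 + T) (I(T) = √(4² + T) = √(16 + T))
(D(29) - 14721/(-14804))/(19673 - 11673) - I(96) = (77 - 14721/(-14804))/(19673 - 11673) - √(16 + 96) = (77 - 14721*(-1/14804))/8000 - √112 = (77 + 14721/14804)*(1/8000) - 4*√7 = (1154629/14804)*(1/8000) - 4*√7 = 1154629/118432000 - 4*√7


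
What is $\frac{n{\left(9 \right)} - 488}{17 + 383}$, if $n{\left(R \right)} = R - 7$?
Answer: $- \frac{243}{200} \approx -1.215$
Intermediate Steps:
$n{\left(R \right)} = -7 + R$
$\frac{n{\left(9 \right)} - 488}{17 + 383} = \frac{\left(-7 + 9\right) - 488}{17 + 383} = \frac{2 - 488}{400} = \left(-486\right) \frac{1}{400} = - \frac{243}{200}$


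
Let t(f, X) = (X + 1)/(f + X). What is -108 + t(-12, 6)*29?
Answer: -851/6 ≈ -141.83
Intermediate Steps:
t(f, X) = (1 + X)/(X + f)
-108 + t(-12, 6)*29 = -108 + ((1 + 6)/(6 - 12))*29 = -108 + (7/(-6))*29 = -108 - ⅙*7*29 = -108 - 7/6*29 = -108 - 203/6 = -851/6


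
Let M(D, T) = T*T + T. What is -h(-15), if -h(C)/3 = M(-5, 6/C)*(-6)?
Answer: 108/25 ≈ 4.3200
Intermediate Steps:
M(D, T) = T + T**2 (M(D, T) = T**2 + T = T + T**2)
h(C) = 108*(1 + 6/C)/C (h(C) = -3*(6/C)*(1 + 6/C)*(-6) = -3*6*(1 + 6/C)/C*(-6) = -(-108)*(1 + 6/C)/C = 108*(1 + 6/C)/C)
-h(-15) = -108*(6 - 15)/(-15)**2 = -108*(-9)/225 = -1*(-108/25) = 108/25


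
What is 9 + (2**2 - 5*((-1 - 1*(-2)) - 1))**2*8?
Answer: 137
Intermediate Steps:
9 + (2**2 - 5*((-1 - 1*(-2)) - 1))**2*8 = 9 + (4 - 5*((-1 + 2) - 1))**2*8 = 9 + (4 - 5*(1 - 1))**2*8 = 9 + (4 - 5*0)**2*8 = 9 + (4 + 0)**2*8 = 9 + 4**2*8 = 9 + 16*8 = 9 + 128 = 137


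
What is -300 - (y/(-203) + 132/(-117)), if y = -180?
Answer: -2373188/7917 ≈ -299.76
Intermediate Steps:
-300 - (y/(-203) + 132/(-117)) = -300 - (-180/(-203) + 132/(-117)) = -300 - (-180*(-1/203) + 132*(-1/117)) = -300 - (180/203 - 44/39) = -300 - 1*(-1912/7917) = -300 + 1912/7917 = -2373188/7917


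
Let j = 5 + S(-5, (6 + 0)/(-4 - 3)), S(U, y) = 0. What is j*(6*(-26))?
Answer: -780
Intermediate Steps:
j = 5 (j = 5 + 0 = 5)
j*(6*(-26)) = 5*(6*(-26)) = 5*(-156) = -780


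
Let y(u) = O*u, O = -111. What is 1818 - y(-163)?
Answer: -16275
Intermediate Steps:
y(u) = -111*u
1818 - y(-163) = 1818 - (-111)*(-163) = 1818 - 1*18093 = 1818 - 18093 = -16275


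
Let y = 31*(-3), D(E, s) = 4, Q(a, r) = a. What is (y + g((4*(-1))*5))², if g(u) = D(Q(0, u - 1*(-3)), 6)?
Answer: 7921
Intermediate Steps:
g(u) = 4
y = -93
(y + g((4*(-1))*5))² = (-93 + 4)² = (-89)² = 7921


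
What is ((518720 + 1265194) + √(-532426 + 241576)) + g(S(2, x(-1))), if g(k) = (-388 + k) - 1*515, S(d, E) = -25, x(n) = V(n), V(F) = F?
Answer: 1782986 + 5*I*√11634 ≈ 1.783e+6 + 539.3*I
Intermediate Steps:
x(n) = n
g(k) = -903 + k (g(k) = (-388 + k) - 515 = -903 + k)
((518720 + 1265194) + √(-532426 + 241576)) + g(S(2, x(-1))) = ((518720 + 1265194) + √(-532426 + 241576)) + (-903 - 25) = (1783914 + √(-290850)) - 928 = (1783914 + 5*I*√11634) - 928 = 1782986 + 5*I*√11634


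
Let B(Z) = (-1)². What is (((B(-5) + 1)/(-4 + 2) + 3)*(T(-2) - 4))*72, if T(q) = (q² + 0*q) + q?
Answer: -288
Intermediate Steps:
B(Z) = 1
T(q) = q + q² (T(q) = (q² + 0) + q = q² + q = q + q²)
(((B(-5) + 1)/(-4 + 2) + 3)*(T(-2) - 4))*72 = (((1 + 1)/(-4 + 2) + 3)*(-2*(1 - 2) - 4))*72 = ((2/(-2) + 3)*(-2*(-1) - 4))*72 = ((2*(-½) + 3)*(2 - 4))*72 = ((-1 + 3)*(-2))*72 = (2*(-2))*72 = -4*72 = -288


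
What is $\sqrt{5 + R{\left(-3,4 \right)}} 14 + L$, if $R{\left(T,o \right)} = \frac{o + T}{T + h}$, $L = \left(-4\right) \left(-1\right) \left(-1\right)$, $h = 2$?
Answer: $24$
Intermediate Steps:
$L = -4$ ($L = 4 \left(-1\right) = -4$)
$R{\left(T,o \right)} = \frac{T + o}{2 + T}$ ($R{\left(T,o \right)} = \frac{o + T}{T + 2} = \frac{T + o}{2 + T}$)
$\sqrt{5 + R{\left(-3,4 \right)}} 14 + L = \sqrt{5 + \frac{-3 + 4}{2 - 3}} \cdot 14 - 4 = \sqrt{5 + \frac{1}{-1} \cdot 1} \cdot 14 - 4 = \sqrt{5 - 1} \cdot 14 - 4 = \sqrt{4} \cdot 14 - 4 = 2 \cdot 14 - 4 = 28 - 4 = 24$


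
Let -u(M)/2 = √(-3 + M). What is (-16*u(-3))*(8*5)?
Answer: 1280*I*√6 ≈ 3135.3*I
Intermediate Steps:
u(M) = -2*√(-3 + M)
(-16*u(-3))*(8*5) = (-(-32)*√(-3 - 3))*(8*5) = -(-32)*√(-6)*40 = -(-32)*I*√6*40 = (32*I*√6)*40 = 1280*I*√6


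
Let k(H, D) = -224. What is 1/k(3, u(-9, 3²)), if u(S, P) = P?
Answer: -1/224 ≈ -0.0044643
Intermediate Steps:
1/k(3, u(-9, 3²)) = 1/(-224) = -1/224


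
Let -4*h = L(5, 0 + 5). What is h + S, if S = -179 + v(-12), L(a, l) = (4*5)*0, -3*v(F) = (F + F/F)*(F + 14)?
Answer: -515/3 ≈ -171.67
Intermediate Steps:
v(F) = -(1 + F)*(14 + F)/3 (v(F) = -(F + F/F)*(F + 14)/3 = -(F + 1)*(14 + F)/3 = -(1 + F)*(14 + F)/3)
L(a, l) = 0 (L(a, l) = 20*0 = 0)
h = 0 (h = -¼*0 = 0)
S = -515/3 (S = -179 + (-14/3 - 5*(-12) - ⅓*(-12)²) = -179 + (-14/3 + 60 - ⅓*144) = -179 + (-14/3 + 60 - 48) = -179 + 22/3 = -515/3 ≈ -171.67)
h + S = 0 - 515/3 = -515/3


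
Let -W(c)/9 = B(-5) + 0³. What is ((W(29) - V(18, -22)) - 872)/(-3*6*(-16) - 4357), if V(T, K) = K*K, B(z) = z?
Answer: 1311/4069 ≈ 0.32219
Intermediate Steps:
V(T, K) = K²
W(c) = 45 (W(c) = -9*(-5 + 0³) = -9*(-5 + 0) = -9*(-5) = 45)
((W(29) - V(18, -22)) - 872)/(-3*6*(-16) - 4357) = ((45 - 1*(-22)²) - 872)/(-3*6*(-16) - 4357) = ((45 - 1*484) - 872)/(-18*(-16) - 4357) = ((45 - 484) - 872)/(288 - 4357) = (-439 - 872)/(-4069) = -1311*(-1/4069) = 1311/4069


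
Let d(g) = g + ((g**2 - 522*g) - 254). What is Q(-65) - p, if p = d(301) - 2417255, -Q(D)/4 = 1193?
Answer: 2478957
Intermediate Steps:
d(g) = -254 + g**2 - 521*g (d(g) = g + (-254 + g**2 - 522*g) = -254 + g**2 - 521*g)
Q(D) = -4772 (Q(D) = -4*1193 = -4772)
p = -2483729 (p = (-254 + 301**2 - 521*301) - 2417255 = (-254 + 90601 - 156821) - 2417255 = -66474 - 2417255 = -2483729)
Q(-65) - p = -4772 - 1*(-2483729) = -4772 + 2483729 = 2478957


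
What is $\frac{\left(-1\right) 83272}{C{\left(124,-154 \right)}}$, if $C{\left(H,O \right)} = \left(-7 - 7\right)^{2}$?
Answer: $- \frac{2974}{7} \approx -424.86$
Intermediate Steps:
$C{\left(H,O \right)} = 196$ ($C{\left(H,O \right)} = \left(-14\right)^{2} = 196$)
$\frac{\left(-1\right) 83272}{C{\left(124,-154 \right)}} = \frac{\left(-1\right) 83272}{196} = \left(-83272\right) \frac{1}{196} = - \frac{2974}{7}$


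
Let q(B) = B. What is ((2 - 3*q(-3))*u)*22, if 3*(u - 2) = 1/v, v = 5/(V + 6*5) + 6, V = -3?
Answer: 83006/167 ≈ 497.04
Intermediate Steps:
v = 167/27 (v = 5/(-3 + 6*5) + 6 = 5/(-3 + 30) + 6 = 5/27 + 6 = 167/27 ≈ 6.1852)
u = 343/167 (u = 2 + 1/(3*(167/27)) = 2 + (⅓)*(27/167) = 2 + 9/167 = 343/167 ≈ 2.0539)
((2 - 3*q(-3))*u)*22 = ((2 - 3*(-3))*(343/167))*22 = ((2 + 9)*(343/167))*22 = (11*(343/167))*22 = (3773/167)*22 = 83006/167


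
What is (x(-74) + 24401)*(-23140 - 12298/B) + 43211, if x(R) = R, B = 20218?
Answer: -517303598704/919 ≈ -5.6290e+8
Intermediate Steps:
(x(-74) + 24401)*(-23140 - 12298/B) + 43211 = (-74 + 24401)*(-23140 - 12298/20218) + 43211 = 24327*(-23140 - 12298*1/20218) + 43211 = 24327*(-23140 - 559/919) + 43211 = 24327*(-21266219/919) + 43211 = -517343309613/919 + 43211 = -517303598704/919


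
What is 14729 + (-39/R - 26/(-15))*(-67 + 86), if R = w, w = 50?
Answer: 2212067/150 ≈ 14747.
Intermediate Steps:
R = 50
14729 + (-39/R - 26/(-15))*(-67 + 86) = 14729 + (-39/50 - 26/(-15))*(-67 + 86) = 14729 + (-39*1/50 - 26*(-1/15))*19 = 14729 + (-39/50 + 26/15)*19 = 14729 + (143/150)*19 = 14729 + 2717/150 = 2212067/150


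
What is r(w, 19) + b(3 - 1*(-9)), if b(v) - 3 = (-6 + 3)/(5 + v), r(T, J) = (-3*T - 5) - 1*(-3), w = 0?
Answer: 14/17 ≈ 0.82353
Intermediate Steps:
r(T, J) = -2 - 3*T (r(T, J) = (-5 - 3*T) + 3 = -2 - 3*T)
b(v) = 3 - 3/(5 + v) (b(v) = 3 + (-6 + 3)/(5 + v) = 3 - 3/(5 + v))
r(w, 19) + b(3 - 1*(-9)) = (-2 - 3*0) + 3*(4 + (3 - 1*(-9)))/(5 + (3 - 1*(-9))) = (-2 + 0) + 3*(4 + (3 + 9))/(5 + (3 + 9)) = -2 + 3*(4 + 12)/(5 + 12) = -2 + 3*16/17 = -2 + 3*(1/17)*16 = -2 + 48/17 = 14/17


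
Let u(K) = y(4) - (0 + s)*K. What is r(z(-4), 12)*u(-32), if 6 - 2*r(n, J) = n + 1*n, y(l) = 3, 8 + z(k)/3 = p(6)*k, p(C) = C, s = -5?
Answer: -15543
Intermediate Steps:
z(k) = -24 + 18*k (z(k) = -24 + 3*(6*k) = -24 + 18*k)
r(n, J) = 3 - n (r(n, J) = 3 - (n + 1*n)/2 = 3 - (n + n)/2 = 3 - n)
u(K) = 3 + 5*K (u(K) = 3 - (0 - 5)*K = 3 - (-5)*K = 3 + 5*K)
r(z(-4), 12)*u(-32) = (3 - (-24 + 18*(-4)))*(3 + 5*(-32)) = (3 - (-24 - 72))*(3 - 160) = (3 - 1*(-96))*(-157) = (3 + 96)*(-157) = 99*(-157) = -15543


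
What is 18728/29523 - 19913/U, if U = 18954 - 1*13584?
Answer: -162440713/52846170 ≈ -3.0738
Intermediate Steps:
U = 5370 (U = 18954 - 13584 = 5370)
18728/29523 - 19913/U = 18728/29523 - 19913/5370 = -162440713/52846170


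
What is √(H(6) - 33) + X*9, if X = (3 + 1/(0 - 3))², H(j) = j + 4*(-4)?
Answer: 64 + I*√43 ≈ 64.0 + 6.5574*I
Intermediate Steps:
H(j) = -16 + j (H(j) = j - 16 = -16 + j)
X = 64/9 (X = (3 + 1/(-3))² = (3 - ⅓)² = (8/3)² = 64/9 ≈ 7.1111)
√(H(6) - 33) + X*9 = √((-16 + 6) - 33) + (64/9)*9 = √(-10 - 33) + 64 = √(-43) + 64 = I*√43 + 64 = 64 + I*√43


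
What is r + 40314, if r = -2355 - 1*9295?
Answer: 28664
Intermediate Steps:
r = -11650 (r = -2355 - 9295 = -11650)
r + 40314 = -11650 + 40314 = 28664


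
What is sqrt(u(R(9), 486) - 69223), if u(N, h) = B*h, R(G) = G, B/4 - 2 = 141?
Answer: sqrt(208769) ≈ 456.91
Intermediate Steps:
B = 572 (B = 8 + 4*141 = 8 + 564 = 572)
u(N, h) = 572*h
sqrt(u(R(9), 486) - 69223) = sqrt(572*486 - 69223) = sqrt(277992 - 69223) = sqrt(208769)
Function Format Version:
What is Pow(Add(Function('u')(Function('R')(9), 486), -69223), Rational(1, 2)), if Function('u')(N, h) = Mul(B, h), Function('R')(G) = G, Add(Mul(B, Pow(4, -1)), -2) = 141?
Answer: Pow(208769, Rational(1, 2)) ≈ 456.91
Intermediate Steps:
B = 572 (B = Add(8, Mul(4, 141)) = Add(8, 564) = 572)
Function('u')(N, h) = Mul(572, h)
Pow(Add(Function('u')(Function('R')(9), 486), -69223), Rational(1, 2)) = Pow(Add(Mul(572, 486), -69223), Rational(1, 2)) = Pow(Add(277992, -69223), Rational(1, 2)) = Pow(208769, Rational(1, 2))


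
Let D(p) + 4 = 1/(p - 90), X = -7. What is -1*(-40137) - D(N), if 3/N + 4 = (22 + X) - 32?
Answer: 25328978/631 ≈ 40141.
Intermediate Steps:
N = -⅐ (N = 3/(-4 + ((22 - 7) - 32)) = 3/(-4 + (15 - 32)) = 3/(-4 - 17) = 3/(-21) = 3*(-1/21) = -⅐ ≈ -0.14286)
D(p) = -4 + 1/(-90 + p) (D(p) = -4 + 1/(p - 90) = -4 + 1/(-90 + p))
-1*(-40137) - D(N) = -1*(-40137) - (361 - 4*(-⅐))/(-90 - ⅐) = 40137 - (361 + 4/7)/(-631/7) = 40137 - (-7)*2531/(631*7) = 40137 - 1*(-2531/631) = 40137 + 2531/631 = 25328978/631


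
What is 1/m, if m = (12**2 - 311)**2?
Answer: 1/27889 ≈ 3.5856e-5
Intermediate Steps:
m = 27889 (m = (144 - 311)**2 = (-167)**2 = 27889)
1/m = 1/27889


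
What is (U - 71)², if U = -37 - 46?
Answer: 23716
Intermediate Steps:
U = -83
(U - 71)² = (-83 - 71)² = (-154)² = 23716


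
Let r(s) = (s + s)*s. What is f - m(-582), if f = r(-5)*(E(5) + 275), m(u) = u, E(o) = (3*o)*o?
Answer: 18082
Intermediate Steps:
E(o) = 3*o**2
r(s) = 2*s**2 (r(s) = (2*s)*s = 2*s**2)
f = 17500 (f = (2*(-5)**2)*(3*5**2 + 275) = (2*25)*(3*25 + 275) = 50*(75 + 275) = 50*350 = 17500)
f - m(-582) = 17500 - 1*(-582) = 17500 + 582 = 18082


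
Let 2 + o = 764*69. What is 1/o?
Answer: 1/52714 ≈ 1.8970e-5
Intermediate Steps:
o = 52714 (o = -2 + 764*69 = -2 + 52716 = 52714)
1/o = 1/52714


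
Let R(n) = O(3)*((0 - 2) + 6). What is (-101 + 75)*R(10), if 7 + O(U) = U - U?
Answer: 728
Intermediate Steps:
O(U) = -7 (O(U) = -7 + (U - U) = -7 + 0 = -7)
R(n) = -28 (R(n) = -7*((0 - 2) + 6) = -7*(-2 + 6) = -7*4 = -28)
(-101 + 75)*R(10) = (-101 + 75)*(-28) = -26*(-28) = 728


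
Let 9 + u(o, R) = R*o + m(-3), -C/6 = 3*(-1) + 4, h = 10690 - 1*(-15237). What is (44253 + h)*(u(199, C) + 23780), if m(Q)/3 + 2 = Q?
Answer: 1583401160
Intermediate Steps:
h = 25927 (h = 10690 + 15237 = 25927)
C = -6 (C = -6*(3*(-1) + 4) = -6*(-3 + 4) = -6*1 = -6)
m(Q) = -6 + 3*Q
u(o, R) = -24 + R*o (u(o, R) = -9 + (R*o + (-6 + 3*(-3))) = -9 + (R*o + (-6 - 9)) = -9 + (R*o - 15) = -9 + (-15 + R*o) = -24 + R*o)
(44253 + h)*(u(199, C) + 23780) = (44253 + 25927)*((-24 - 6*199) + 23780) = 70180*((-24 - 1194) + 23780) = 70180*(-1218 + 23780) = 70180*22562 = 1583401160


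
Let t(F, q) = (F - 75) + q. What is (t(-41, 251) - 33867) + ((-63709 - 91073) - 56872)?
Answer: -245386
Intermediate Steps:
t(F, q) = -75 + F + q (t(F, q) = (-75 + F) + q = -75 + F + q)
(t(-41, 251) - 33867) + ((-63709 - 91073) - 56872) = ((-75 - 41 + 251) - 33867) + ((-63709 - 91073) - 56872) = (135 - 33867) + (-154782 - 56872) = -33732 - 211654 = -245386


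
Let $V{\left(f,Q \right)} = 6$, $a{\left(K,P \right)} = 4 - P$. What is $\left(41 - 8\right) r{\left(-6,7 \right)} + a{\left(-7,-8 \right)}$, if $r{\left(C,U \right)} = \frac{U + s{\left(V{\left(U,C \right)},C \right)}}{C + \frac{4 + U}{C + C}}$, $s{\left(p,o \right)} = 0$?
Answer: $- \frac{1776}{83} \approx -21.398$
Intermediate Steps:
$r{\left(C,U \right)} = \frac{U}{C + \frac{4 + U}{2 C}}$ ($r{\left(C,U \right)} = \frac{U + 0}{C + \frac{4 + U}{C + C}} = \frac{U}{C + \frac{4 + U}{2 C}}$)
$\left(41 - 8\right) r{\left(-6,7 \right)} + a{\left(-7,-8 \right)} = \left(41 - 8\right) 2 \left(-6\right) 7 \frac{1}{4 + 7 + 2 \left(-6\right)^{2}} + \left(4 - -8\right) = 33 \cdot 2 \left(-6\right) 7 \frac{1}{4 + 7 + 2 \cdot 36} + \left(4 + 8\right) = 33 \cdot 2 \left(-6\right) 7 \frac{1}{4 + 7 + 72} + 12 = 33 \cdot 2 \left(-6\right) 7 \cdot \frac{1}{83} + 12 = 33 \left(- \frac{84}{83}\right) + 12 = - \frac{2772}{83} + 12 = - \frac{1776}{83}$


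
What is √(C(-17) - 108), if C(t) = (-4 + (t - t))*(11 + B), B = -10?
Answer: 4*I*√7 ≈ 10.583*I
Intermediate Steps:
C(t) = -4 (C(t) = (-4 + (t - t))*(11 - 10) = (-4 + 0)*1 = -4*1 = -4)
√(C(-17) - 108) = √(-4 - 108) = √(-112) = 4*I*√7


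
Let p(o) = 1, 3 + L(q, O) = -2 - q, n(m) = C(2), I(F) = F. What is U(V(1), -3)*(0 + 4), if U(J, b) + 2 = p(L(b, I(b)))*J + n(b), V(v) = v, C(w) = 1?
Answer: 0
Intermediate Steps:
n(m) = 1
L(q, O) = -5 - q (L(q, O) = -3 + (-2 - q) = -5 - q)
U(J, b) = -1 + J (U(J, b) = -2 + (1*J + 1) = -2 + (J + 1) = -2 + (1 + J) = -1 + J)
U(V(1), -3)*(0 + 4) = (-1 + 1)*(0 + 4) = 0*4 = 0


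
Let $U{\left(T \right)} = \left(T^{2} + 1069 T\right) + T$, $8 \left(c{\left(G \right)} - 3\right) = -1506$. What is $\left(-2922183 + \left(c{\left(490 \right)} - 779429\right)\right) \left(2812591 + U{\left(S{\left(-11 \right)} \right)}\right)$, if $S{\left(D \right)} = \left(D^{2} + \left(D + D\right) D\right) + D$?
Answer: $- \frac{49058216127515}{4} \approx -1.2265 \cdot 10^{13}$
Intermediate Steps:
$S{\left(D \right)} = D + 3 D^{2}$ ($S{\left(D \right)} = \left(D^{2} + 2 D D\right) + D = \left(D^{2} + 2 D^{2}\right) + D = 3 D^{2} + D = D + 3 D^{2}$)
$c{\left(G \right)} = - \frac{741}{4}$ ($c{\left(G \right)} = 3 + \frac{1}{8} \left(-1506\right) = 3 - \frac{753}{4} = - \frac{741}{4}$)
$U{\left(T \right)} = T^{2} + 1070 T$
$\left(-2922183 + \left(c{\left(490 \right)} - 779429\right)\right) \left(2812591 + U{\left(S{\left(-11 \right)} \right)}\right) = \left(-2922183 - \frac{3118457}{4}\right) \left(2812591 + - 11 \left(1 + 3 \left(-11\right)\right) \left(1070 - 11 \left(1 + 3 \left(-11\right)\right)\right)\right) = \left(-2922183 - \frac{3118457}{4}\right) \left(2812591 + - 11 \left(1 - 33\right) \left(1070 - 11 \left(1 - 33\right)\right)\right) = - \frac{14807189 \left(2812591 + \left(-11\right) \left(-32\right) \left(1070 - -352\right)\right)}{4} = - \frac{14807189 \left(2812591 + 352 \left(1070 + 352\right)\right)}{4} = - \frac{14807189 \left(2812591 + 352 \cdot 1422\right)}{4} = - \frac{14807189 \left(2812591 + 500544\right)}{4} = \left(- \frac{14807189}{4}\right) 3313135 = - \frac{49058216127515}{4}$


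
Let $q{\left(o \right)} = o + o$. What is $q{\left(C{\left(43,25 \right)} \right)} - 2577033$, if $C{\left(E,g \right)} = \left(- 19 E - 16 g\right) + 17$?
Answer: $-2579433$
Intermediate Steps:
$C{\left(E,g \right)} = 17 - 19 E - 16 g$
$q{\left(o \right)} = 2 o$
$q{\left(C{\left(43,25 \right)} \right)} - 2577033 = 2 \left(17 - 817 - 400\right) - 2577033 = 2 \left(-1200\right) - 2577033 = -2400 - 2577033 = -2579433$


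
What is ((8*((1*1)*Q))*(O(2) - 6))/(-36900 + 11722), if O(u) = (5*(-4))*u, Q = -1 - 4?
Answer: -920/12589 ≈ -0.073080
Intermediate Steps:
Q = -5
O(u) = -20*u
((8*((1*1)*Q))*(O(2) - 6))/(-36900 + 11722) = ((8*((1*1)*(-5)))*(-20*2 - 6))/(-36900 + 11722) = ((8*(1*(-5)))*(-40 - 6))/(-25178) = ((8*(-5))*(-46))*(-1/25178) = -40*(-46)*(-1/25178) = 1840*(-1/25178) = -920/12589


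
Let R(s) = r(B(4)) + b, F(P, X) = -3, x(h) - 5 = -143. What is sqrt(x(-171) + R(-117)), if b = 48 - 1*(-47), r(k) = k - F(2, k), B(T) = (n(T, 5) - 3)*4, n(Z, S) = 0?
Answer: 2*I*sqrt(13) ≈ 7.2111*I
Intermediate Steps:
x(h) = -138 (x(h) = 5 - 143 = -138)
B(T) = -12 (B(T) = (0 - 3)*4 = -3*4 = -12)
r(k) = 3 + k (r(k) = k - 1*(-3) = k + 3 = 3 + k)
b = 95 (b = 48 + 47 = 95)
R(s) = 86 (R(s) = (3 - 12) + 95 = -9 + 95 = 86)
sqrt(x(-171) + R(-117)) = sqrt(-138 + 86) = sqrt(-52) = 2*I*sqrt(13)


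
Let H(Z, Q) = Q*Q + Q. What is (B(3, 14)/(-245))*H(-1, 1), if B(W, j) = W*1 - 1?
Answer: -4/245 ≈ -0.016327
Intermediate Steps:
H(Z, Q) = Q + Q² (H(Z, Q) = Q² + Q = Q + Q²)
B(W, j) = -1 + W (B(W, j) = W - 1 = -1 + W)
(B(3, 14)/(-245))*H(-1, 1) = ((-1 + 3)/(-245))*(1*(1 + 1)) = (2*(-1/245))*(1*2) = -2/245*2 = -4/245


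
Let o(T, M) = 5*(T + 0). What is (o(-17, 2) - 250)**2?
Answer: 112225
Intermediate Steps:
o(T, M) = 5*T
(o(-17, 2) - 250)**2 = (5*(-17) - 250)**2 = (-85 - 250)**2 = (-335)**2 = 112225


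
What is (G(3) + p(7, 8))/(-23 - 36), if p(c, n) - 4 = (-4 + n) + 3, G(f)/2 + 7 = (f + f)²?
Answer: -69/59 ≈ -1.1695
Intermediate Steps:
G(f) = -14 + 8*f² (G(f) = -14 + 2*(f + f)² = -14 + 2*(2*f)² = -14 + 2*(4*f²) = -14 + 8*f²)
p(c, n) = 3 + n (p(c, n) = 4 + ((-4 + n) + 3) = 4 + (-1 + n) = 3 + n)
(G(3) + p(7, 8))/(-23 - 36) = ((-14 + 8*3²) + (3 + 8))/(-23 - 36) = ((-14 + 8*9) + 11)/(-59) = -((-14 + 72) + 11)/59 = -(58 + 11)/59 = -1/59*69 = -69/59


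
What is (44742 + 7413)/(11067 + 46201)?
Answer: 52155/57268 ≈ 0.91072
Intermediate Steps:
(44742 + 7413)/(11067 + 46201) = 52155/57268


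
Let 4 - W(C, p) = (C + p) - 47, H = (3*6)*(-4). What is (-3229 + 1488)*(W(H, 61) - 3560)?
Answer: 6090018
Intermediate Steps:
H = -72 (H = 18*(-4) = -72)
W(C, p) = 51 - C - p (W(C, p) = 4 - ((C + p) - 47) = 4 - (-47 + C + p) = 4 + (47 - C - p) = 51 - C - p)
(-3229 + 1488)*(W(H, 61) - 3560) = (-3229 + 1488)*((51 - 1*(-72) - 1*61) - 3560) = -1741*((51 + 72 - 61) - 3560) = -1741*(62 - 3560) = -1741*(-3498) = 6090018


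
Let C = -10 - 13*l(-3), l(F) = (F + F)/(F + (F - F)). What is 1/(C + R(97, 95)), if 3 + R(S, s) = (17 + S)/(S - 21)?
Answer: -2/75 ≈ -0.026667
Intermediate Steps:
l(F) = 2 (l(F) = (2*F)/(F + 0) = (2*F)/F = 2)
R(S, s) = -3 + (17 + S)/(-21 + S) (R(S, s) = -3 + (17 + S)/(S - 21) = -3 + (17 + S)/(-21 + S))
C = -36 (C = -10 - 13*2 = -10 - 26 = -36)
1/(C + R(97, 95)) = 1/(-36 + 2*(40 - 1*97)/(-21 + 97)) = 1/(-36 + 2*(40 - 97)/76) = 1/(-36 + 2*(1/76)*(-57)) = 1/(-36 - 3/2) = 1/(-75/2) = -2/75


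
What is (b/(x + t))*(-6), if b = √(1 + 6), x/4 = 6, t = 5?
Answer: -6*√7/29 ≈ -0.54740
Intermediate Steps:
x = 24 (x = 4*6 = 24)
b = √7 ≈ 2.6458
(b/(x + t))*(-6) = (√7/(24 + 5))*(-6) = (√7/29)*(-6) = -6*√7/29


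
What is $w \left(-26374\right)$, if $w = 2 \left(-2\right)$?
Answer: $105496$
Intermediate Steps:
$w = -4$
$w \left(-26374\right) = \left(-4\right) \left(-26374\right) = 105496$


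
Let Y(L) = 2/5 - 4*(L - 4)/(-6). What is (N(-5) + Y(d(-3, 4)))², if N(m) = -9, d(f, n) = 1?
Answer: 2809/25 ≈ 112.36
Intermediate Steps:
Y(L) = -34/15 + 2*L/3 (Y(L) = 2*(⅕) - 4*(-4 + L)*(-⅙) = ⅖ + (16 - 4*L)*(-⅙) = ⅖ + (-8/3 + 2*L/3) = -34/15 + 2*L/3)
(N(-5) + Y(d(-3, 4)))² = (-9 + (-34/15 + (⅔)*1))² = (-9 + (-34/15 + ⅔))² = (-9 - 8/5)² = (-53/5)² = 2809/25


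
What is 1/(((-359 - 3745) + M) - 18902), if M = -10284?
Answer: -1/33290 ≈ -3.0039e-5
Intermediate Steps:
1/(((-359 - 3745) + M) - 18902) = 1/(((-359 - 3745) - 10284) - 18902) = 1/((-4104 - 10284) - 18902) = 1/(-14388 - 18902) = 1/(-33290) = -1/33290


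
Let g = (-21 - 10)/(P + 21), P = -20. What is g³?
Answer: -29791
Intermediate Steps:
g = -31 (g = (-21 - 10)/(-20 + 21) = -31/1 = -31*1 = -31)
g³ = (-31)³ = -29791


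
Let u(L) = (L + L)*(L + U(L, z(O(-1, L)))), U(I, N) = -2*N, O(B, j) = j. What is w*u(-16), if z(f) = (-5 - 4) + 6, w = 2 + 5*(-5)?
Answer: -7360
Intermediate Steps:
w = -23 (w = 2 - 25 = -23)
z(f) = -3 (z(f) = -9 + 6 = -3)
u(L) = 2*L*(6 + L) (u(L) = (L + L)*(L - 2*(-3)) = (2*L)*(L + 6) = (2*L)*(6 + L) = 2*L*(6 + L))
w*u(-16) = -46*(-16)*(6 - 16) = -46*(-16)*(-10) = -23*320 = -7360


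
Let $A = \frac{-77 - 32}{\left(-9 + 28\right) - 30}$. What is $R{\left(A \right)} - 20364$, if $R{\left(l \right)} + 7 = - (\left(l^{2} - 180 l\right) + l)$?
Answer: $- \frac{2262151}{121} \approx -18695.0$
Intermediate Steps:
$A = \frac{109}{11}$ ($A = - \frac{109}{19 - 30} = - \frac{109}{-11} = \left(-109\right) \left(- \frac{1}{11}\right) = \frac{109}{11} \approx 9.9091$)
$R{\left(l \right)} = -7 - l^{2} + 179 l$ ($R{\left(l \right)} = -7 - \left(\left(l^{2} - 180 l\right) + l\right) = -7 - \left(l^{2} - 179 l\right) = -7 - l^{2} + 179 l$)
$R{\left(A \right)} - 20364 = \left(-7 - \left(\frac{109}{11}\right)^{2} + 179 \cdot \frac{109}{11}\right) - 20364 = \left(-7 - \frac{11881}{121} + \frac{19511}{11}\right) - 20364 = \frac{201893}{121} - 20364 = - \frac{2262151}{121}$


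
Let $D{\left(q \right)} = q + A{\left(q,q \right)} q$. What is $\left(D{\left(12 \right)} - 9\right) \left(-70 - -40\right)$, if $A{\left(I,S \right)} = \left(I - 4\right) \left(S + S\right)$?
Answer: $-69210$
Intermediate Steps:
$A{\left(I,S \right)} = 2 S \left(-4 + I\right)$ ($A{\left(I,S \right)} = \left(-4 + I\right) 2 S = 2 S \left(-4 + I\right)$)
$D{\left(q \right)} = q + 2 q^{2} \left(-4 + q\right)$ ($D{\left(q \right)} = q + 2 q \left(-4 + q\right) q = q + 2 q^{2} \left(-4 + q\right)$)
$\left(D{\left(12 \right)} - 9\right) \left(-70 - -40\right) = \left(12 \left(1 + 2 \cdot 12 \left(-4 + 12\right)\right) - 9\right) \left(-70 - -40\right) = \left(12 \left(1 + 2 \cdot 12 \cdot 8\right) - 9\right) \left(-70 + 40\right) = \left(12 \left(1 + 192\right) - 9\right) \left(-30\right) = \left(12 \cdot 193 - 9\right) \left(-30\right) = \left(2316 - 9\right) \left(-30\right) = 2307 \left(-30\right) = -69210$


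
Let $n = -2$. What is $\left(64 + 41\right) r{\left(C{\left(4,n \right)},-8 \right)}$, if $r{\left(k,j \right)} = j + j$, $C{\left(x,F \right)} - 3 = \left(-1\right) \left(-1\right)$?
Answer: $-1680$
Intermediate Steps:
$C{\left(x,F \right)} = 4$ ($C{\left(x,F \right)} = 3 - -1 = 3 + 1 = 4$)
$r{\left(k,j \right)} = 2 j$
$\left(64 + 41\right) r{\left(C{\left(4,n \right)},-8 \right)} = \left(64 + 41\right) 2 \left(-8\right) = 105 \left(-16\right) = -1680$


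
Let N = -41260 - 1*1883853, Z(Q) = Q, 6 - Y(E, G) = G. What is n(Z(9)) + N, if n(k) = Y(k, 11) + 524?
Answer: -1924594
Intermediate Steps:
Y(E, G) = 6 - G
n(k) = 519 (n(k) = (6 - 1*11) + 524 = (6 - 11) + 524 = -5 + 524 = 519)
N = -1925113 (N = -41260 - 1883853 = -1925113)
n(Z(9)) + N = 519 - 1925113 = -1924594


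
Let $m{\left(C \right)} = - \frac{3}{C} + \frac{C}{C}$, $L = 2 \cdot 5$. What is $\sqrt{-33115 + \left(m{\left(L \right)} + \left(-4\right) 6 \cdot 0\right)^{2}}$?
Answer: $\frac{3 i \sqrt{367939}}{10} \approx 181.97 i$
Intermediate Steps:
$L = 10$
$m{\left(C \right)} = 1 - \frac{3}{C}$ ($m{\left(C \right)} = - \frac{3}{C} + 1 = 1 - \frac{3}{C}$)
$\sqrt{-33115 + \left(m{\left(L \right)} + \left(-4\right) 6 \cdot 0\right)^{2}} = \sqrt{-33115 + \left(\frac{-3 + 10}{10} + \left(-4\right) 6 \cdot 0\right)^{2}} = \sqrt{-33115 + \left(\frac{1}{10} \cdot 7 - 0\right)^{2}} = \sqrt{-33115 + \left(\frac{7}{10} + 0\right)^{2}} = \sqrt{-33115 + \left(\frac{7}{10}\right)^{2}} = \sqrt{-33115 + \frac{49}{100}} = \sqrt{- \frac{3311451}{100}} = \frac{3 i \sqrt{367939}}{10}$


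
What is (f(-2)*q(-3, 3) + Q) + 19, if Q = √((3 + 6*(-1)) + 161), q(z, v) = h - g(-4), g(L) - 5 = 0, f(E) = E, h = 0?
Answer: 29 + √158 ≈ 41.570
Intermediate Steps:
g(L) = 5 (g(L) = 5 + 0 = 5)
q(z, v) = -5 (q(z, v) = 0 - 1*5 = 0 - 5 = -5)
Q = √158 (Q = √((3 - 6) + 161) = √(-3 + 161) = √158 ≈ 12.570)
(f(-2)*q(-3, 3) + Q) + 19 = (-2*(-5) + √158) + 19 = (10 + √158) + 19 = 29 + √158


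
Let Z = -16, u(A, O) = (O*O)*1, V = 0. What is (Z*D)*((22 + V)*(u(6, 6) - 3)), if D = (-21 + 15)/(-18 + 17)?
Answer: -69696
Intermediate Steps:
u(A, O) = O² (u(A, O) = O²*1 = O²)
D = 6 (D = -6/(-1) = -6*(-1) = 6)
(Z*D)*((22 + V)*(u(6, 6) - 3)) = (-16*6)*((22 + 0)*(6² - 3)) = -2112*(36 - 3) = -2112*33 = -96*726 = -69696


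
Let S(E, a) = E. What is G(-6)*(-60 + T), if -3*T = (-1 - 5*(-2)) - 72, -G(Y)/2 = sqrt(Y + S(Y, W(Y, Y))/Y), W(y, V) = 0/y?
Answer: 78*I*sqrt(5) ≈ 174.41*I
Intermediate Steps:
W(y, V) = 0
G(Y) = -2*sqrt(1 + Y) (G(Y) = -2*sqrt(Y + Y/Y) = -2*sqrt(Y + 1) = -2*sqrt(1 + Y))
T = 21 (T = -((-1 - 5*(-2)) - 72)/3 = -((-1 + 10) - 72)/3 = -(9 - 72)/3 = -1/3*(-63) = 21)
G(-6)*(-60 + T) = (-2*sqrt(1 - 6))*(-60 + 21) = -2*I*sqrt(5)*(-39) = 78*I*sqrt(5)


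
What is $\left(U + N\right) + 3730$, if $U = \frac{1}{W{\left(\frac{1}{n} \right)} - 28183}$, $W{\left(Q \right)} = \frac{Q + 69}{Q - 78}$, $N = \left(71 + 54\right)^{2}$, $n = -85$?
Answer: $\frac{3617204401004}{186887337} \approx 19355.0$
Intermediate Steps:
$N = 15625$ ($N = 125^{2} = 15625$)
$W{\left(Q \right)} = \frac{69 + Q}{-78 + Q}$
$U = - \frac{6631}{186887337}$ ($U = \frac{1}{\frac{69 + \frac{1}{-85}}{-78 + \frac{1}{-85}} - 28183} = \frac{1}{\frac{69 - \frac{1}{85}}{-78 - \frac{1}{85}} - 28183} = \frac{1}{\frac{1}{- \frac{6631}{85}} \cdot \frac{5864}{85} - 28183} = \frac{1}{\left(- \frac{85}{6631}\right) \frac{5864}{85} - 28183} = \frac{1}{- \frac{5864}{6631} - 28183} = \frac{1}{- \frac{186887337}{6631}} = - \frac{6631}{186887337} \approx -3.5481 \cdot 10^{-5}$)
$\left(U + N\right) + 3730 = \left(- \frac{6631}{186887337} + 15625\right) + 3730 = \frac{2920114633994}{186887337} + 3730 = \frac{3617204401004}{186887337}$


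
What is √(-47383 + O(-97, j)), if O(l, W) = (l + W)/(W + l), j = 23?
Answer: I*√47382 ≈ 217.67*I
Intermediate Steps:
O(l, W) = 1 (O(l, W) = (W + l)/(W + l) = 1)
√(-47383 + O(-97, j)) = √(-47383 + 1) = √(-47382) = I*√47382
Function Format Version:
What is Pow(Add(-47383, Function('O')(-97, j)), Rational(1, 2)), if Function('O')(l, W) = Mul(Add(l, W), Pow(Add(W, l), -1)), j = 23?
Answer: Mul(I, Pow(47382, Rational(1, 2))) ≈ Mul(217.67, I)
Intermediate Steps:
Function('O')(l, W) = 1 (Function('O')(l, W) = Mul(Add(W, l), Pow(Add(W, l), -1)) = 1)
Pow(Add(-47383, Function('O')(-97, j)), Rational(1, 2)) = Pow(Add(-47383, 1), Rational(1, 2)) = Pow(-47382, Rational(1, 2)) = Mul(I, Pow(47382, Rational(1, 2)))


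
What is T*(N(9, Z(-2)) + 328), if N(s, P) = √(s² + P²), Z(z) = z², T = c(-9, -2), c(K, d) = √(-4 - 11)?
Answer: I*√15*(328 + √97) ≈ 1308.5*I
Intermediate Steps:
c(K, d) = I*√15 (c(K, d) = √(-15) = I*√15)
T = I*√15 ≈ 3.873*I
N(s, P) = √(P² + s²)
T*(N(9, Z(-2)) + 328) = (I*√15)*(√(((-2)²)² + 9²) + 328) = (I*√15)*(√(4² + 81) + 328) = (I*√15)*(√(16 + 81) + 328) = (I*√15)*(√97 + 328) = (I*√15)*(328 + √97) = I*√15*(328 + √97)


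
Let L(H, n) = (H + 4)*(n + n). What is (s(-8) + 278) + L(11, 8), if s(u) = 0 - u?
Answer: 526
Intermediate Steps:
s(u) = -u
L(H, n) = 2*n*(4 + H) (L(H, n) = (4 + H)*(2*n) = 2*n*(4 + H))
(s(-8) + 278) + L(11, 8) = (-1*(-8) + 278) + 2*8*(4 + 11) = (8 + 278) + 2*8*15 = 286 + 240 = 526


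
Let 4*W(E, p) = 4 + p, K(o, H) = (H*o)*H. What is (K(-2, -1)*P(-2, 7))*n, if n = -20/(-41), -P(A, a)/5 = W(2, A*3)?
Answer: -100/41 ≈ -2.4390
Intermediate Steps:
K(o, H) = o*H²
W(E, p) = 1 + p/4 (W(E, p) = (4 + p)/4 = 1 + p/4)
P(A, a) = -5 - 15*A/4 (P(A, a) = -5*(1 + (A*3)/4) = -5*(1 + (3*A)/4) = -5*(1 + 3*A/4) = -5 - 15*A/4)
n = 20/41 (n = -20*(-1/41) = 20/41 ≈ 0.48780)
(K(-2, -1)*P(-2, 7))*n = ((-2*(-1)²)*(-5 - 15/4*(-2)))*(20/41) = ((-2*1)*(-5 + 15/2))*(20/41) = -2*5/2*(20/41) = -5*20/41 = -100/41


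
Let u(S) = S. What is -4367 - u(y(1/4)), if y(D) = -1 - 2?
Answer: -4364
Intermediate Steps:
y(D) = -3
-4367 - u(y(1/4)) = -4367 - 1*(-3) = -4367 + 3 = -4364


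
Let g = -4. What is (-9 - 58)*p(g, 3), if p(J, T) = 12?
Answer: -804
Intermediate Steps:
(-9 - 58)*p(g, 3) = (-9 - 58)*12 = -67*12 = -804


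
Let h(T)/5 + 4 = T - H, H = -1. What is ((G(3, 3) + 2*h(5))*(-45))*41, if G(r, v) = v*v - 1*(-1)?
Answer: -55350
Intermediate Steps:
h(T) = -15 + 5*T (h(T) = -20 + 5*(T - 1*(-1)) = -20 + 5*(T + 1) = -20 + 5*(1 + T) = -20 + (5 + 5*T) = -15 + 5*T)
G(r, v) = 1 + v² (G(r, v) = v² + 1 = 1 + v²)
((G(3, 3) + 2*h(5))*(-45))*41 = (((1 + 3²) + 2*(-15 + 5*5))*(-45))*41 = (((1 + 9) + 2*(-15 + 25))*(-45))*41 = ((10 + 2*10)*(-45))*41 = ((10 + 20)*(-45))*41 = (30*(-45))*41 = -1350*41 = -55350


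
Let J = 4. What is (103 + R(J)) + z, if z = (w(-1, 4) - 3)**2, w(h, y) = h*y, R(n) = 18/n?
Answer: 313/2 ≈ 156.50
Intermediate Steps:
z = 49 (z = (-1*4 - 3)**2 = (-4 - 3)**2 = (-7)**2 = 49)
(103 + R(J)) + z = (103 + 18/4) + 49 = (103 + 18*(1/4)) + 49 = (103 + 9/2) + 49 = 215/2 + 49 = 313/2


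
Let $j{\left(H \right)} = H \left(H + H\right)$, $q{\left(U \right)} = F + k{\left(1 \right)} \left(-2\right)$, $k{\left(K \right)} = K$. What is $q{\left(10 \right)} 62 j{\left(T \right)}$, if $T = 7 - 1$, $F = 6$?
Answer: $17856$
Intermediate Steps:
$T = 6$ ($T = 7 - 1 = 6$)
$q{\left(U \right)} = 4$ ($q{\left(U \right)} = 6 + 1 \left(-2\right) = 6 - 2 = 4$)
$j{\left(H \right)} = 2 H^{2}$ ($j{\left(H \right)} = H 2 H = 2 H^{2}$)
$q{\left(10 \right)} 62 j{\left(T \right)} = 4 \cdot 62 \cdot 2 \cdot 6^{2} = 248 \cdot 2 \cdot 36 = 248 \cdot 72 = 17856$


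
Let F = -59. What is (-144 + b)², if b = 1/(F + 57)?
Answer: 83521/4 ≈ 20880.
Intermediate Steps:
b = -½ (b = 1/(-59 + 57) = 1/(-2) = -½ ≈ -0.50000)
(-144 + b)² = (-144 - ½)² = (-289/2)² = 83521/4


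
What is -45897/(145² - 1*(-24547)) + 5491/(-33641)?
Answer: -1794256829/1533087652 ≈ -1.1704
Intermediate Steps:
-45897/(145² - 1*(-24547)) + 5491/(-33641) = -45897/(21025 + 24547) + 5491*(-1/33641) = -45897/45572 - 5491/33641 = -1794256829/1533087652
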